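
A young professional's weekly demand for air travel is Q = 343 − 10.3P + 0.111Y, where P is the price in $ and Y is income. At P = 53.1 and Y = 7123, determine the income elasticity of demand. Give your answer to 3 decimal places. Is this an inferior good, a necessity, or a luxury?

At P = 53.1, Y = 7123: Q = 586.723.
Holding P constant, ∂Q/∂Y = 0.111.
η_Y = (∂Q/∂Y)·(Y/Q) = 0.111 × (7123/586.723) = 1.348.
Since η > 1, this is a luxury.

1.348 (luxury)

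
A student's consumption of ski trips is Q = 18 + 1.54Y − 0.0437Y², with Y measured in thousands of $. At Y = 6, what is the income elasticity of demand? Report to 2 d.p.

At Y = 6: Q = 25.6668.
dQ/dY = 1.54 − 0.0874Y = 1.01560.
η = (dQ/dY)·(Y/Q) = 1.01560 × (6/25.6668) = 0.24.

0.24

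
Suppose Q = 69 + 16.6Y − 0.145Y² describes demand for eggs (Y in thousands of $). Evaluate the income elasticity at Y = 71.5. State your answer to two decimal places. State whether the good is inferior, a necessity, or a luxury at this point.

-0.57 (inferior good)

At Y = 71.5: Q = 514.6238.
dQ/dY = 16.6 − 0.29Y = -4.13500.
η = (dQ/dY)·(Y/Q) = -4.13500 × (71.5/514.6238) = -0.57.
η < 0 ⇒ inferior good.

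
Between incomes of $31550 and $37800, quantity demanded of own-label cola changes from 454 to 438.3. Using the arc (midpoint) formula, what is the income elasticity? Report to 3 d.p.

ΔQ = 438.3 − 454 = -15.7; midpoint Q̄ = (454 + 438.3)/2 = 446.15.
ΔI = 37800 − 31550 = 6250; midpoint Ī = (31550 + 37800)/2 = 34675.
η = (ΔQ/Q̄) ÷ (ΔI/Ī) = (-15.7/446.15) ÷ (6250/34675) = -0.195.

-0.195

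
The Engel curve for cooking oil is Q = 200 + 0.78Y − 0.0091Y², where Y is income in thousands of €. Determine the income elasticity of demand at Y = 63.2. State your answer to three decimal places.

At Y = 63.2: Q = 212.9484.
dQ/dY = 0.78 − 0.0182Y = -0.37024.
η = (dQ/dY)·(Y/Q) = -0.37024 × (63.2/212.9484) = -0.110.

-0.110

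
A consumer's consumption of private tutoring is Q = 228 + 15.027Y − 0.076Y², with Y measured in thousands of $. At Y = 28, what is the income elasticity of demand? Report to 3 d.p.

At Y = 28: Q = 589.1720.
dQ/dY = 15.027 − 0.152Y = 10.77100.
η = (dQ/dY)·(Y/Q) = 10.77100 × (28/589.1720) = 0.512.

0.512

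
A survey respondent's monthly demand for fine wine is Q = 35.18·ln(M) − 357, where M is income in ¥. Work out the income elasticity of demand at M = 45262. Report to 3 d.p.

At M = 45262: Q = 20.137.
dQ/dM = 35.18/M = 0.000777252 at this income.
η = (dQ/dM)·(M/Q) = 0.000777252 × (45262/20.137) = 1.747.

1.747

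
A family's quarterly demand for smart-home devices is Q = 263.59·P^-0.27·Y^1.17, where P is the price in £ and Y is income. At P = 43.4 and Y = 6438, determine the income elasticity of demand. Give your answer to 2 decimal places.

1.17

For a multiplicative demand Q = A·P^α·Y^β, the income elasticity is β everywhere.
Here β = 1.17, so η = 1.17.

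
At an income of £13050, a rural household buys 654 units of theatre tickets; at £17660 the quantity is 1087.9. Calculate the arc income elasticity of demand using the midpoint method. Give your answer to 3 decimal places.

1.659

ΔQ = 1087.9 − 654 = 433.9; midpoint Q̄ = (654 + 1087.9)/2 = 870.95.
ΔI = 17660 − 13050 = 4610; midpoint Ī = (13050 + 17660)/2 = 15355.
η = (ΔQ/Q̄) ÷ (ΔI/Ī) = (433.9/870.95) ÷ (4610/15355) = 1.659.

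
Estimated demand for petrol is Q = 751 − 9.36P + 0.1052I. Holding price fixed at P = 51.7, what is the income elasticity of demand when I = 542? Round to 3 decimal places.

0.176

At P = 51.7, I = 542: Q = 324.106.
Holding P constant, ∂Q/∂I = 0.1052.
η_I = (∂Q/∂I)·(I/Q) = 0.1052 × (542/324.106) = 0.176.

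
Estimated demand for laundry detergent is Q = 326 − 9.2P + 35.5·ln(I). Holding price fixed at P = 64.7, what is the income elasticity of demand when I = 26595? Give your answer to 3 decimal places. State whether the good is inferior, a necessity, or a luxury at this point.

At P = 64.7, I = 26595: Q = 92.451.
Holding P constant, ∂Q/∂I = 35.5/I = 0.00133484.
η_I = (∂Q/∂I)·(I/Q) = 0.00133484 × (26595/92.451) = 0.384.
Since 0 < η < 1, this is a necessity.

0.384 (necessity)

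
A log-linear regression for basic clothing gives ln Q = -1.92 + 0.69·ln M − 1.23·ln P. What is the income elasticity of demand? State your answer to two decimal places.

In a log-linear demand, the coefficient on ln M is the income elasticity.
So η = 0.69.

0.69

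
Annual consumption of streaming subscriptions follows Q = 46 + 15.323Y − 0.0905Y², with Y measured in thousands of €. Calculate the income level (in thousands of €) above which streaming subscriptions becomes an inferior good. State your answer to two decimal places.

84.66

dQ/dY = 15.323 − 0.181Y.
The good is inferior where dQ/dY < 0. Setting dQ/dY = 0 gives Y = 15.323 / 0.181 = 84.66.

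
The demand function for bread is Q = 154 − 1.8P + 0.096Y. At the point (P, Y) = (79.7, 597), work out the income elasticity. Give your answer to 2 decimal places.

At P = 79.7, Y = 597: Q = 67.852.
Holding P constant, ∂Q/∂Y = 0.096.
η_Y = (∂Q/∂Y)·(Y/Q) = 0.096 × (597/67.852) = 0.84.

0.84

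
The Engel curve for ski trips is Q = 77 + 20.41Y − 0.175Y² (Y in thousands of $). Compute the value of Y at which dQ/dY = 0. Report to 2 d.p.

dQ/dY = 20.41 − 0.35Y.
The good is inferior where dQ/dY < 0. Setting dQ/dY = 0 gives Y = 20.41 / 0.35 = 58.31.

58.31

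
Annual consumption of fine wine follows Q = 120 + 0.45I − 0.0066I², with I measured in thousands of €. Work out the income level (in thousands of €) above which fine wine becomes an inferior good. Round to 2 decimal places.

dQ/dI = 0.45 − 0.0132I.
The good is inferior where dQ/dI < 0. Setting dQ/dI = 0 gives I = 0.45 / 0.0132 = 34.09.

34.09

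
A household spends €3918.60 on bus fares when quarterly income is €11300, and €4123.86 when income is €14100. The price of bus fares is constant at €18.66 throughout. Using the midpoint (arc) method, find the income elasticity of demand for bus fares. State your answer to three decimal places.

With a constant price, Q₁ = 3918.60/18.66 = 210.000 and Q₂ = 4123.86/18.66 = 221.000 (equivalently, work directly with expenditure since P cancels).
Midpoint %ΔQ = (4123.86 − 3918.60)/4021.23 = 0.05104; midpoint %ΔI = (14100 − 11300)/12700 = 0.22047.
η = 0.05104 / 0.22047 = 0.232.

0.232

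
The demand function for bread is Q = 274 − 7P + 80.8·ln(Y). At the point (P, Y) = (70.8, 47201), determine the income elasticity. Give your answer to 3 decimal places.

0.125

At P = 70.8, Y = 47201: Q = 647.983.
Holding P constant, ∂Q/∂Y = 80.8/Y = 0.00171183.
η_Y = (∂Q/∂Y)·(Y/Q) = 0.00171183 × (47201/647.983) = 0.125.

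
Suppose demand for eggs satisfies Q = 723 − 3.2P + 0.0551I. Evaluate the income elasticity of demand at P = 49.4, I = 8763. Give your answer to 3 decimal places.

0.461

At P = 49.4, I = 8763: Q = 1047.761.
Holding P constant, ∂Q/∂I = 0.0551.
η_I = (∂Q/∂I)·(I/Q) = 0.0551 × (8763/1047.761) = 0.461.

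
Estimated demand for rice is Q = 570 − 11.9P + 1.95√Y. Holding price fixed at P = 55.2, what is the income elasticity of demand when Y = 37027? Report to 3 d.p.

0.651

At P = 55.2, Y = 37027: Q = 288.347.
Holding P constant, ∂Q/∂Y = 1.95/(2√Y) = 0.00506694.
η_Y = (∂Q/∂Y)·(Y/Q) = 0.00506694 × (37027/288.347) = 0.651.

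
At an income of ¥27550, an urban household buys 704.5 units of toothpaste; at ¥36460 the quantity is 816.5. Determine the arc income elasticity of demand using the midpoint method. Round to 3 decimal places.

0.529

ΔQ = 816.5 − 704.5 = 112; midpoint Q̄ = (704.5 + 816.5)/2 = 760.5.
ΔI = 36460 − 27550 = 8910; midpoint Ī = (27550 + 36460)/2 = 32005.
η = (ΔQ/Q̄) ÷ (ΔI/Ī) = (112/760.5) ÷ (8910/32005) = 0.529.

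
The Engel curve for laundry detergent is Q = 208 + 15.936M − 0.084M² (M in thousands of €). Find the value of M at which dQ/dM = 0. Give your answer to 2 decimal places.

94.86

dQ/dM = 15.936 − 0.168M.
The good is inferior where dQ/dM < 0. Setting dQ/dM = 0 gives M = 15.936 / 0.168 = 94.86.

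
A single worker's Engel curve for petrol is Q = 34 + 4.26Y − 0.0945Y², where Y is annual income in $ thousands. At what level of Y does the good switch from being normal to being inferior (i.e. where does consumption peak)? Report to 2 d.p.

22.54

dQ/dY = 4.26 − 0.189Y.
The good is inferior where dQ/dY < 0. Setting dQ/dY = 0 gives Y = 4.26 / 0.189 = 22.54.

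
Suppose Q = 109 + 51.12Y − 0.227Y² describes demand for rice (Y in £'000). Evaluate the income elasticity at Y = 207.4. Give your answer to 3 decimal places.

-9.427

At Y = 207.4: Q = 946.9375.
dQ/dY = 51.12 − 0.454Y = -43.03960.
η = (dQ/dY)·(Y/Q) = -43.03960 × (207.4/946.9375) = -9.427.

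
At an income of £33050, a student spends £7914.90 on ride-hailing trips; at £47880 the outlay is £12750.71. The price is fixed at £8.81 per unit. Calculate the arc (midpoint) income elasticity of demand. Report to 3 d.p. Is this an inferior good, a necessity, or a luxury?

1.277 (luxury)

With a constant price, Q₁ = 7914.90/8.81 = 898.400 and Q₂ = 12750.71/8.81 = 1447.300 (equivalently, work directly with expenditure since P cancels).
Midpoint %ΔQ = (12750.71 − 7914.90)/10332.81 = 0.46801; midpoint %ΔI = (47880 − 33050)/40465 = 0.36649.
η = 0.46801 / 0.36649 = 1.277.
η > 1 ⇒ luxury.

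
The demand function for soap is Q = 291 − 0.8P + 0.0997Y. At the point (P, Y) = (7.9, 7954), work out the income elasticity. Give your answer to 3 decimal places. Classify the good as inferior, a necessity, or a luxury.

0.736 (necessity)

At P = 7.9, Y = 7954: Q = 1077.694.
Holding P constant, ∂Q/∂Y = 0.0997.
η_Y = (∂Q/∂Y)·(Y/Q) = 0.0997 × (7954/1077.694) = 0.736.
Since 0 < η < 1, this is a necessity.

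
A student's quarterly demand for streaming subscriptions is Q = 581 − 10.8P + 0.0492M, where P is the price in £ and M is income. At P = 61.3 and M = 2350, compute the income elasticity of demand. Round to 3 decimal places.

3.344

At P = 61.3, M = 2350: Q = 34.580.
Holding P constant, ∂Q/∂M = 0.0492.
η_M = (∂Q/∂M)·(M/Q) = 0.0492 × (2350/34.580) = 3.344.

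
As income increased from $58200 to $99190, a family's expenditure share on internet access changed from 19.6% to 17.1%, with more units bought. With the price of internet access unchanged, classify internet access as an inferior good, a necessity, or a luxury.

necessity

Quantity rises but the budget share falls as income rises, so 0 < η < 1.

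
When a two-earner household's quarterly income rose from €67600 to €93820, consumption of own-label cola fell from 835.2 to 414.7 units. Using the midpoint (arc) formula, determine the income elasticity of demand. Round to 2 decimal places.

ΔQ = 414.7 − 835.2 = -420.5; midpoint Q̄ = (835.2 + 414.7)/2 = 624.95.
ΔI = 93820 − 67600 = 26220; midpoint Ī = (67600 + 93820)/2 = 80710.
η = (ΔQ/Q̄) ÷ (ΔI/Ī) = (-420.5/624.95) ÷ (26220/80710) = -2.07.

-2.07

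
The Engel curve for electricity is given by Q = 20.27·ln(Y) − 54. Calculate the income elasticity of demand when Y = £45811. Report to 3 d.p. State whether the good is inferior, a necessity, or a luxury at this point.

0.124 (necessity)

At Y = 45811: Q = 163.543.
dQ/dY = 20.27/Y = 0.00044247 at this income.
η = (dQ/dY)·(Y/Q) = 0.00044247 × (45811/163.543) = 0.124.
Since 0 < η < 1, the good is a necessity.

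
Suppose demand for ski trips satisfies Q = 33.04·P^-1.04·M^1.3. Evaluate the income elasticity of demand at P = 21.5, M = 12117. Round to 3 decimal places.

1.300

For a multiplicative demand Q = A·P^α·M^β, the income elasticity is β everywhere.
Here β = 1.3, so η = 1.300.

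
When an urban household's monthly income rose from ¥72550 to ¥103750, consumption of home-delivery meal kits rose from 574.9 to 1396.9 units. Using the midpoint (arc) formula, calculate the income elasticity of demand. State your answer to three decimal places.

ΔQ = 1396.9 − 574.9 = 822; midpoint Q̄ = (574.9 + 1396.9)/2 = 985.9.
ΔI = 103750 − 72550 = 31200; midpoint Ī = (72550 + 103750)/2 = 88150.
η = (ΔQ/Q̄) ÷ (ΔI/Ī) = (822/985.9) ÷ (31200/88150) = 2.356.

2.356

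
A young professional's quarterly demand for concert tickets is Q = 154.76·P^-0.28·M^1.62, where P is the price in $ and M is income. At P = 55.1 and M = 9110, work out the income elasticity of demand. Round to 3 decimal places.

1.620

For a multiplicative demand Q = A·P^α·M^β, the income elasticity is β everywhere.
Here β = 1.62, so η = 1.620.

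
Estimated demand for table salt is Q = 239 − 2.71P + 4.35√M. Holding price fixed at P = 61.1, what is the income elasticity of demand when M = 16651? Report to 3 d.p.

At P = 61.1, M = 16651: Q = 634.738.
Holding P constant, ∂Q/∂M = 4.35/(2√M) = 0.0168554.
η_M = (∂Q/∂M)·(M/Q) = 0.0168554 × (16651/634.738) = 0.442.

0.442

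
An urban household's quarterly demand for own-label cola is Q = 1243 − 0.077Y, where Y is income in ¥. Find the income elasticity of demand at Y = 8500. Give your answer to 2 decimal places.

At Y = 8500: Q = 588.500.
dQ/dY = −0.077.
η = (dQ/dY)·(Y/Q) = -0.077 × (8500/588.500) = -1.11.

-1.11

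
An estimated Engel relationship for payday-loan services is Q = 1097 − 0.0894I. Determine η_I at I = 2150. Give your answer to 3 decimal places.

At I = 2150: Q = 904.790.
dQ/dI = −0.0894.
η = (dQ/dI)·(I/Q) = -0.0894 × (2150/904.790) = -0.212.

-0.212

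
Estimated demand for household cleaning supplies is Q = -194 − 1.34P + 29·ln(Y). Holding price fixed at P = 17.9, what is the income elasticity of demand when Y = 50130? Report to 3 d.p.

0.303

At P = 17.9, Y = 50130: Q = 95.863.
Holding P constant, ∂Q/∂Y = 29/Y = 0.000578496.
η_Y = (∂Q/∂Y)·(Y/Q) = 0.000578496 × (50130/95.863) = 0.303.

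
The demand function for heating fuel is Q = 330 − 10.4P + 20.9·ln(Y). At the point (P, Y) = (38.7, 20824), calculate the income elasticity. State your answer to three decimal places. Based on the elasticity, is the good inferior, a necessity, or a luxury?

At P = 38.7, Y = 20824: Q = 135.347.
Holding P constant, ∂Q/∂Y = 20.9/Y = 0.00100365.
η_Y = (∂Q/∂Y)·(Y/Q) = 0.00100365 × (20824/135.347) = 0.154.
Since 0 < η < 1, this is a necessity.

0.154 (necessity)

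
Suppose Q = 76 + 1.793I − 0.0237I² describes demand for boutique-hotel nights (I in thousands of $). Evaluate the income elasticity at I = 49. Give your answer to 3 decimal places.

At I = 49: Q = 106.9533.
dQ/dI = 1.793 − 0.0474I = -0.52960.
η = (dQ/dI)·(I/Q) = -0.52960 × (49/106.9533) = -0.243.

-0.243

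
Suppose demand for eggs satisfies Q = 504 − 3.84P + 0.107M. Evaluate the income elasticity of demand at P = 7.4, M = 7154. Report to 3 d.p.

0.617

At P = 7.4, M = 7154: Q = 1241.062.
Holding P constant, ∂Q/∂M = 0.107.
η_M = (∂Q/∂M)·(M/Q) = 0.107 × (7154/1241.062) = 0.617.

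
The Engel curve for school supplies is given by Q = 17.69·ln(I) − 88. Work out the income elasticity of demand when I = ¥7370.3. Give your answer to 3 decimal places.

At I = 7370.3: Q = 69.533.
dQ/dI = 17.69/I = 0.00240017 at this income.
η = (dQ/dI)·(I/Q) = 0.00240017 × (7370.3/69.533) = 0.254.

0.254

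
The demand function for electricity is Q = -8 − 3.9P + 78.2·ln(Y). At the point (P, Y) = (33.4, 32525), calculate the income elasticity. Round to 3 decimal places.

0.116

At P = 33.4, Y = 32525: Q = 674.220.
Holding P constant, ∂Q/∂Y = 78.2/Y = 0.0024043.
η_Y = (∂Q/∂Y)·(Y/Q) = 0.0024043 × (32525/674.220) = 0.116.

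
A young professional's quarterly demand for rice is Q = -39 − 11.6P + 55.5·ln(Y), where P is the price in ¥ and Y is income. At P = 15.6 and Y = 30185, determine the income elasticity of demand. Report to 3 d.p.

0.157

At P = 15.6, Y = 30185: Q = 352.528.
Holding P constant, ∂Q/∂Y = 55.5/Y = 0.00183866.
η_Y = (∂Q/∂Y)·(Y/Q) = 0.00183866 × (30185/352.528) = 0.157.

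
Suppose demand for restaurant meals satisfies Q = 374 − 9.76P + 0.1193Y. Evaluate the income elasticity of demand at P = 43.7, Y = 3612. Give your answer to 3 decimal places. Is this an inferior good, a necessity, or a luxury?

1.139 (luxury)

At P = 43.7, Y = 3612: Q = 378.400.
Holding P constant, ∂Q/∂Y = 0.1193.
η_Y = (∂Q/∂Y)·(Y/Q) = 0.1193 × (3612/378.400) = 1.139.
Since η > 1, this is a luxury.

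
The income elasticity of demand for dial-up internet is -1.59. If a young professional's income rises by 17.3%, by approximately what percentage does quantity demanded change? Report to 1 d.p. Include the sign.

%ΔQ ≈ η × %ΔI = -1.59 × 17.3% = -27.5%.

-27.5%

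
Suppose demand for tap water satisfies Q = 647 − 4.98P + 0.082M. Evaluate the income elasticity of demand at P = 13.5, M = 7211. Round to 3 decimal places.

0.505

At P = 13.5, M = 7211: Q = 1171.072.
Holding P constant, ∂Q/∂M = 0.082.
η_M = (∂Q/∂M)·(M/Q) = 0.082 × (7211/1171.072) = 0.505.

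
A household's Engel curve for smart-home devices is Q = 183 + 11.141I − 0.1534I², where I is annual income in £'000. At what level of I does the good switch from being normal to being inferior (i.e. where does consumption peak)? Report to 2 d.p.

36.31

dQ/dI = 11.141 − 0.3068I.
The good is inferior where dQ/dI < 0. Setting dQ/dI = 0 gives I = 11.141 / 0.3068 = 36.31.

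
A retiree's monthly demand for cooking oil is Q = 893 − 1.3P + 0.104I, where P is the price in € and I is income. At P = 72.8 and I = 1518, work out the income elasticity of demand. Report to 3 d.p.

0.165

At P = 72.8, I = 1518: Q = 956.232.
Holding P constant, ∂Q/∂I = 0.104.
η_I = (∂Q/∂I)·(I/Q) = 0.104 × (1518/956.232) = 0.165.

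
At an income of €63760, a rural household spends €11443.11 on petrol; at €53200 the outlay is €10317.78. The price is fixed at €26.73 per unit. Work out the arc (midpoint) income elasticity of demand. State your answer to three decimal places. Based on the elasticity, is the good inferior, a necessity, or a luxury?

With a constant price, Q₁ = 11443.11/26.73 = 428.100 and Q₂ = 10317.78/26.73 = 386.000 (equivalently, work directly with expenditure since P cancels).
Midpoint %ΔQ = (10317.78 − 11443.11)/10880.45 = -0.10343; midpoint %ΔI = (53200 − 63760)/58480 = -0.18057.
η = -0.10343 / -0.18057 = 0.573.
0 < η < 1 ⇒ necessity.

0.573 (necessity)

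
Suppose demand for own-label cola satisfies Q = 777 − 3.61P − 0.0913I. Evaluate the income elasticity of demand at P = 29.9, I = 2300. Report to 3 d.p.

-0.457

At P = 29.9, I = 2300: Q = 459.071.
Holding P constant, ∂Q/∂I = −0.0913.
η_I = (∂Q/∂I)·(I/Q) = -0.0913 × (2300/459.071) = -0.457.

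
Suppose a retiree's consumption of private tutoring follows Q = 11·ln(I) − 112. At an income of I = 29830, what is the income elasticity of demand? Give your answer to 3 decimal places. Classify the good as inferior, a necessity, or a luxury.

8.234 (luxury)

At I = 29830: Q = 1.336.
dQ/dI = 11/I = 0.000368756 at this income.
η = (dQ/dI)·(I/Q) = 0.000368756 × (29830/1.336) = 8.234.
Since η > 1, the good is a luxury.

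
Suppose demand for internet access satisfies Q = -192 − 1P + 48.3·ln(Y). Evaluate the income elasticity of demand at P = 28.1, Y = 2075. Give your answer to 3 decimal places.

0.325

At P = 28.1, Y = 2075: Q = 148.802.
Holding P constant, ∂Q/∂Y = 48.3/Y = 0.0232771.
η_Y = (∂Q/∂Y)·(Y/Q) = 0.0232771 × (2075/148.802) = 0.325.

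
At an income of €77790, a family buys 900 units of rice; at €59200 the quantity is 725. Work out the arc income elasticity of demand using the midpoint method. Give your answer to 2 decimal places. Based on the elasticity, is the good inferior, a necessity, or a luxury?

ΔQ = 725 − 900 = -175; midpoint Q̄ = (900 + 725)/2 = 812.5.
ΔI = 59200 − 77790 = -18590; midpoint Ī = (77790 + 59200)/2 = 68495.
η = (ΔQ/Q̄) ÷ (ΔI/Ī) = (-175/812.5) ÷ (-18590/68495) = 0.79.
0 < η < 1 ⇒ necessity.

0.79 (necessity)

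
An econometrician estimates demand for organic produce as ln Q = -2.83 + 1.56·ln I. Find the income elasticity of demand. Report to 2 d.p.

1.56

In a log-linear demand, the coefficient on ln I is the income elasticity.
So η = 1.56.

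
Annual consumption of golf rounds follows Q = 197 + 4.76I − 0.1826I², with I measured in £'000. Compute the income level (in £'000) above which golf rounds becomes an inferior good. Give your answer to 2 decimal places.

dQ/dI = 4.76 − 0.3652I.
The good is inferior where dQ/dI < 0. Setting dQ/dI = 0 gives I = 4.76 / 0.3652 = 13.03.

13.03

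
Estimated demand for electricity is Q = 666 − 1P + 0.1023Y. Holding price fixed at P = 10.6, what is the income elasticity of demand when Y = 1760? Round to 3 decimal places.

0.216

At P = 10.6, Y = 1760: Q = 835.448.
Holding P constant, ∂Q/∂Y = 0.1023.
η_Y = (∂Q/∂Y)·(Y/Q) = 0.1023 × (1760/835.448) = 0.216.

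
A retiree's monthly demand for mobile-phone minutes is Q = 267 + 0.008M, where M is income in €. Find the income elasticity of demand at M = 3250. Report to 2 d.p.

At M = 3250: Q = 293.000.
dQ/dM = 0.008.
η = (dQ/dM)·(M/Q) = 0.008 × (3250/293.000) = 0.09.

0.09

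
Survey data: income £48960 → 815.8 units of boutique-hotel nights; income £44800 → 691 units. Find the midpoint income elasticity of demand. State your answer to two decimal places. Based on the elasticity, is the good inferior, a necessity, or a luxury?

ΔQ = 691 − 815.8 = -124.8; midpoint Q̄ = (815.8 + 691)/2 = 753.4.
ΔI = 44800 − 48960 = -4160; midpoint Ī = (48960 + 44800)/2 = 46880.
η = (ΔQ/Q̄) ÷ (ΔI/Ī) = (-124.8/753.4) ÷ (-4160/46880) = 1.87.
η > 1 ⇒ luxury.

1.87 (luxury)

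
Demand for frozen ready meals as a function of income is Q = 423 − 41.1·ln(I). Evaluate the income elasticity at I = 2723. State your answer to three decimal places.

At I = 2723: Q = 97.920.
dQ/dI = -41.1/I = -0.0150936 at this income.
η = (dQ/dI)·(I/Q) = -0.0150936 × (2723/97.920) = -0.420.

-0.420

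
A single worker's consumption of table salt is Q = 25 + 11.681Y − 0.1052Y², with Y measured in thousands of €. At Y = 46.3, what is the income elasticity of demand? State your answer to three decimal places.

0.264

At Y = 46.3: Q = 340.3141.
dQ/dY = 11.681 − 0.2104Y = 1.93948.
η = (dQ/dY)·(Y/Q) = 1.93948 × (46.3/340.3141) = 0.264.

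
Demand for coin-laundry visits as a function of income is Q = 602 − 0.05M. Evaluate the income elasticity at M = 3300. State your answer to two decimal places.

At M = 3300: Q = 437.000.
dQ/dM = −0.05.
η = (dQ/dM)·(M/Q) = -0.05 × (3300/437.000) = -0.38.

-0.38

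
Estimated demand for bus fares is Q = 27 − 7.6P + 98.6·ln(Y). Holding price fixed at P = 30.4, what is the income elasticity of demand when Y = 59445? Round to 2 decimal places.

At P = 30.4, Y = 59445: Q = 879.851.
Holding P constant, ∂Q/∂Y = 98.6/Y = 0.00165868.
η_Y = (∂Q/∂Y)·(Y/Q) = 0.00165868 × (59445/879.851) = 0.11.

0.11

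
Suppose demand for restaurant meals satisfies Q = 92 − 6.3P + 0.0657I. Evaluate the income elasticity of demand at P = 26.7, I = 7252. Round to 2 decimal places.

At P = 26.7, I = 7252: Q = 400.246.
Holding P constant, ∂Q/∂I = 0.0657.
η_I = (∂Q/∂I)·(I/Q) = 0.0657 × (7252/400.246) = 1.19.

1.19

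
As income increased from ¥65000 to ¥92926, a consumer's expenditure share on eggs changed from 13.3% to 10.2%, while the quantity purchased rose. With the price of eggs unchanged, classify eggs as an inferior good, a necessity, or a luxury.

Quantity rises but the budget share falls as income rises, so 0 < η < 1.

necessity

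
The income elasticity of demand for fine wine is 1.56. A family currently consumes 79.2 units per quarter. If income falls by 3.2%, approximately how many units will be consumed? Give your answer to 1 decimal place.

75.2

%ΔQ ≈ η × %ΔI = 1.56 × (-3.2%) = -4.992%.
New Q ≈ 79.2 × (1 − 0.04992) = 75.2.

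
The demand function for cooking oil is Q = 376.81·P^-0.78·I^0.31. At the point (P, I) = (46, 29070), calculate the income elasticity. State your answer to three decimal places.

0.310

For a multiplicative demand Q = A·P^α·I^β, the income elasticity is β everywhere.
Here β = 0.31, so η = 0.310.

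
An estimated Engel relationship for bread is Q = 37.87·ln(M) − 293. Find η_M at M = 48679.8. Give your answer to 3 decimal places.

0.327

At M = 48679.8: Q = 115.732.
dQ/dM = 37.87/M = 0.000777941 at this income.
η = (dQ/dM)·(M/Q) = 0.000777941 × (48679.8/115.732) = 0.327.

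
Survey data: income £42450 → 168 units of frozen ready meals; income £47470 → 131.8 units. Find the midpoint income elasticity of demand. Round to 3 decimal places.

-2.163

ΔQ = 131.8 − 168 = -36.2; midpoint Q̄ = (168 + 131.8)/2 = 149.9.
ΔI = 47470 − 42450 = 5020; midpoint Ī = (42450 + 47470)/2 = 44960.
η = (ΔQ/Q̄) ÷ (ΔI/Ī) = (-36.2/149.9) ÷ (5020/44960) = -2.163.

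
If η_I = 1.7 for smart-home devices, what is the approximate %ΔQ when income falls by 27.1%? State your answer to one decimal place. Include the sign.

-46.1%

%ΔQ ≈ η × %ΔI = 1.7 × (-27.1%) = -46.1%.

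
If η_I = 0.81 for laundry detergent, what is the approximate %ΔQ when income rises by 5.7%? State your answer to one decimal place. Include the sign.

%ΔQ ≈ η × %ΔI = 0.81 × 5.7% = 4.6%.

4.6%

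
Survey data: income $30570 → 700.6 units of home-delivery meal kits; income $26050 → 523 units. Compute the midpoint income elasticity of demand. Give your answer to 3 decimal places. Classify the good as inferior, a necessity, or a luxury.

ΔQ = 523 − 700.6 = -177.6; midpoint Q̄ = (700.6 + 523)/2 = 611.8.
ΔI = 26050 − 30570 = -4520; midpoint Ī = (30570 + 26050)/2 = 28310.
η = (ΔQ/Q̄) ÷ (ΔI/Ī) = (-177.6/611.8) ÷ (-4520/28310) = 1.818.
η > 1 ⇒ luxury.

1.818 (luxury)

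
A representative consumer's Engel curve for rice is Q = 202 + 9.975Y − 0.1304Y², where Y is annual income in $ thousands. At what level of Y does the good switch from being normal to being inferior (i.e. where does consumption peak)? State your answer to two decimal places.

38.25

dQ/dY = 9.975 − 0.2608Y.
The good is inferior where dQ/dY < 0. Setting dQ/dY = 0 gives Y = 9.975 / 0.2608 = 38.25.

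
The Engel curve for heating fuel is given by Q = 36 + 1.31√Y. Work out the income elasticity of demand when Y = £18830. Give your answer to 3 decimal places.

0.417

At Y = 18830: Q = 215.761.
dQ/dY = 1.31/(2√Y) = 0.00477327 at this income.
η = (dQ/dY)·(Y/Q) = 0.00477327 × (18830/215.761) = 0.417.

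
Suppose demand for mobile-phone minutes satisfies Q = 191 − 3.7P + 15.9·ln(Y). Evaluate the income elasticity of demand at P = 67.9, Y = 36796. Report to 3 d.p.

At P = 67.9, Y = 36796: Q = 106.929.
Holding P constant, ∂Q/∂Y = 15.9/Y = 0.000432112.
η_Y = (∂Q/∂Y)·(Y/Q) = 0.000432112 × (36796/106.929) = 0.149.

0.149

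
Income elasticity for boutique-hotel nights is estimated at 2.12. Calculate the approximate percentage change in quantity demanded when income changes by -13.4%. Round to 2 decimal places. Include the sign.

%ΔQ ≈ η × %ΔI = 2.12 × (-13.4%) = -28.41%.

-28.41%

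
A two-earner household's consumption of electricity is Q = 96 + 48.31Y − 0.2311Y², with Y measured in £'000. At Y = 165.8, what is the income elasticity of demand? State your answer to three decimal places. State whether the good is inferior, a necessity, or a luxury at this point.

-2.679 (inferior good)

At Y = 165.8: Q = 1752.9422.
dQ/dY = 48.31 − 0.4622Y = -28.32276.
η = (dQ/dY)·(Y/Q) = -28.32276 × (165.8/1752.9422) = -2.679.
η < 0 ⇒ inferior good.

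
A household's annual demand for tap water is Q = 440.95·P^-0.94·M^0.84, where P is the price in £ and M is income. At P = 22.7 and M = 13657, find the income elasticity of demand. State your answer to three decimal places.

For a multiplicative demand Q = A·P^α·M^β, the income elasticity is β everywhere.
Here β = 0.84, so η = 0.840.

0.840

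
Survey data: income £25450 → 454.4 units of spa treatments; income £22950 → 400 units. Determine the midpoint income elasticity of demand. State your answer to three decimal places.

ΔQ = 400 − 454.4 = -54.4; midpoint Q̄ = (454.4 + 400)/2 = 427.2.
ΔI = 22950 − 25450 = -2500; midpoint Ī = (25450 + 22950)/2 = 24200.
η = (ΔQ/Q̄) ÷ (ΔI/Ī) = (-54.4/427.2) ÷ (-2500/24200) = 1.233.

1.233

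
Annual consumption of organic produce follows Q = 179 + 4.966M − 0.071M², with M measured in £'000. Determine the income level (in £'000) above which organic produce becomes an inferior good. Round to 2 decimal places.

34.97

dQ/dM = 4.966 − 0.142M.
The good is inferior where dQ/dM < 0. Setting dQ/dM = 0 gives M = 4.966 / 0.142 = 34.97.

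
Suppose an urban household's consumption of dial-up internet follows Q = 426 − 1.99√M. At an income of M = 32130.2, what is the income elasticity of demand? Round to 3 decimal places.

At M = 32130.2: Q = 69.295.
dQ/dM = -1.99/(2√M) = -0.00555094 at this income.
η = (dQ/dM)·(M/Q) = -0.00555094 × (32130.2/69.295) = -2.574.

-2.574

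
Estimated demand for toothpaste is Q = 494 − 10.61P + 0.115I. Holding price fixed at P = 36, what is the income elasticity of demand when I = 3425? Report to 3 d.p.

At P = 36, I = 3425: Q = 505.915.
Holding P constant, ∂Q/∂I = 0.115.
η_I = (∂Q/∂I)·(I/Q) = 0.115 × (3425/505.915) = 0.779.

0.779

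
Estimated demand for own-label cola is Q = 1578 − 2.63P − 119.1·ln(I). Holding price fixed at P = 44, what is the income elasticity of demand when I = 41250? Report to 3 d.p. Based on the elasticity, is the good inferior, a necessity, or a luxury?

At P = 44, I = 41250: Q = 196.556.
Holding P constant, ∂Q/∂I = -119.1/I = -0.00288727.
η_I = (∂Q/∂I)·(I/Q) = -0.00288727 × (41250/196.556) = -0.606.
Since η < 0, this is an inferior good.

-0.606 (inferior good)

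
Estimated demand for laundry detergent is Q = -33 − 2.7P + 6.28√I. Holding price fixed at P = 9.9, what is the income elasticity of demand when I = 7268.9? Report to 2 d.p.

0.56

At P = 9.9, I = 7268.9: Q = 475.689.
Holding P constant, ∂Q/∂I = 6.28/(2√I) = 0.0368295.
η_I = (∂Q/∂I)·(I/Q) = 0.0368295 × (7268.9/475.689) = 0.56.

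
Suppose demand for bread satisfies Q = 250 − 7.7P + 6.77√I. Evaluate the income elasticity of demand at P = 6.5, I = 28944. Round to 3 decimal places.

0.426

At P = 6.5, I = 28944: Q = 1351.726.
Holding P constant, ∂Q/∂I = 6.77/(2√I) = 0.0198966.
η_I = (∂Q/∂I)·(I/Q) = 0.0198966 × (28944/1351.726) = 0.426.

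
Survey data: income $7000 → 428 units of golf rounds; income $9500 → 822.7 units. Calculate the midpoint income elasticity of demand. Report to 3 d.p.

2.083

ΔQ = 822.7 − 428 = 394.7; midpoint Q̄ = (428 + 822.7)/2 = 625.35.
ΔI = 9500 − 7000 = 2500; midpoint Ī = (7000 + 9500)/2 = 8250.
η = (ΔQ/Q̄) ÷ (ΔI/Ī) = (394.7/625.35) ÷ (2500/8250) = 2.083.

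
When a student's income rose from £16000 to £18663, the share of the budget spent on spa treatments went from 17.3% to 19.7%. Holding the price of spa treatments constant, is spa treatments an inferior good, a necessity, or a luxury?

The budget share rises as income rises, so η > 1.

luxury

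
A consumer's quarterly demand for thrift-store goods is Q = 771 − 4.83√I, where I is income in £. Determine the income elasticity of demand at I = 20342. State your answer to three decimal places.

At I = 20342: Q = 82.119.
dQ/dI = -4.83/(2√I) = -0.0169325 at this income.
η = (dQ/dI)·(I/Q) = -0.0169325 × (20342/82.119) = -4.194.

-4.194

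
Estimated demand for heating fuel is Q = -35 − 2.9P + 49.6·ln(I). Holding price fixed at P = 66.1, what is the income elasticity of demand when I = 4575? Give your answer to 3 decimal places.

0.259

At P = 66.1, I = 4575: Q = 191.357.
Holding P constant, ∂Q/∂I = 49.6/I = 0.0108415.
η_I = (∂Q/∂I)·(I/Q) = 0.0108415 × (4575/191.357) = 0.259.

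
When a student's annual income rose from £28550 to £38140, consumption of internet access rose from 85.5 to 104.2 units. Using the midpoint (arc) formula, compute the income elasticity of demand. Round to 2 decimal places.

0.69

ΔQ = 104.2 − 85.5 = 18.7; midpoint Q̄ = (85.5 + 104.2)/2 = 94.85.
ΔI = 38140 − 28550 = 9590; midpoint Ī = (28550 + 38140)/2 = 33345.
η = (ΔQ/Q̄) ÷ (ΔI/Ī) = (18.7/94.85) ÷ (9590/33345) = 0.69.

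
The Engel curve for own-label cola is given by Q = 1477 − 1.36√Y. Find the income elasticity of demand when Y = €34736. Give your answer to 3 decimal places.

-0.104

At Y = 34736: Q = 1223.529.
dQ/dY = -1.36/(2√Y) = -0.00364854 at this income.
η = (dQ/dY)·(Y/Q) = -0.00364854 × (34736/1223.529) = -0.104.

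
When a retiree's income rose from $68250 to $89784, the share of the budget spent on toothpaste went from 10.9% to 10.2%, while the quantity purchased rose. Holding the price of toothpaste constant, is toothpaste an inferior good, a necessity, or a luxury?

Quantity rises but the budget share falls as income rises, so 0 < η < 1.

necessity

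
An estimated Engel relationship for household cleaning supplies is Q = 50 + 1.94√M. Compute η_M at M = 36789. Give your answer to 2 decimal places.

At M = 36789: Q = 422.101.
dQ/dM = 1.94/(2√M) = 0.00505723 at this income.
η = (dQ/dM)·(M/Q) = 0.00505723 × (36789/422.101) = 0.44.

0.44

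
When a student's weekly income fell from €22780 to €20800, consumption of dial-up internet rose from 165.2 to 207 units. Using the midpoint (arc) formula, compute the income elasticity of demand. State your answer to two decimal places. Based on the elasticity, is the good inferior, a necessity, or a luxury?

-2.47 (inferior good)

ΔQ = 207 − 165.2 = 41.8; midpoint Q̄ = (165.2 + 207)/2 = 186.1.
ΔI = 20800 − 22780 = -1980; midpoint Ī = (22780 + 20800)/2 = 21790.
η = (ΔQ/Q̄) ÷ (ΔI/Ī) = (41.8/186.1) ÷ (-1980/21790) = -2.47.
η < 0 ⇒ inferior good.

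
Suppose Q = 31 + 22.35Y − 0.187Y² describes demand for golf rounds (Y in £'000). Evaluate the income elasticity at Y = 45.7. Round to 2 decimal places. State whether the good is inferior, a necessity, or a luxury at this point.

0.36 (necessity)

At Y = 45.7: Q = 661.8474.
dQ/dY = 22.35 − 0.374Y = 5.25820.
η = (dQ/dY)·(Y/Q) = 5.25820 × (45.7/661.8474) = 0.36.
0 < η < 1 ⇒ necessity.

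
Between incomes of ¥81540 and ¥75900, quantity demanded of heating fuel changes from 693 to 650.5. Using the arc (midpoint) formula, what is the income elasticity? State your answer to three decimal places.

0.883

ΔQ = 650.5 − 693 = -42.5; midpoint Q̄ = (693 + 650.5)/2 = 671.75.
ΔI = 75900 − 81540 = -5640; midpoint Ī = (81540 + 75900)/2 = 78720.
η = (ΔQ/Q̄) ÷ (ΔI/Ī) = (-42.5/671.75) ÷ (-5640/78720) = 0.883.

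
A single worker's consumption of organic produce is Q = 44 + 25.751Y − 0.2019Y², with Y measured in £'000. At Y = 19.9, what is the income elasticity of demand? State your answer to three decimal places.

0.740

At Y = 19.9: Q = 476.4905.
dQ/dY = 25.751 − 0.4038Y = 17.71538.
η = (dQ/dY)·(Y/Q) = 17.71538 × (19.9/476.4905) = 0.740.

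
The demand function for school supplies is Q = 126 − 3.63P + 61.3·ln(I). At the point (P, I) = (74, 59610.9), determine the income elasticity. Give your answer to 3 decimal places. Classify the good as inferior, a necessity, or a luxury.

At P = 74, I = 59610.9: Q = 531.410.
Holding P constant, ∂Q/∂I = 61.3/I = 0.00102834.
η_I = (∂Q/∂I)·(I/Q) = 0.00102834 × (59610.9/531.410) = 0.115.
Since 0 < η < 1, this is a necessity.

0.115 (necessity)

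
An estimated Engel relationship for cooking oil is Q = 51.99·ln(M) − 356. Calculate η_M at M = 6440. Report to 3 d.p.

0.520

At M = 6440: Q = 99.967.
dQ/dM = 51.99/M = 0.00807298 at this income.
η = (dQ/dM)·(M/Q) = 0.00807298 × (6440/99.967) = 0.520.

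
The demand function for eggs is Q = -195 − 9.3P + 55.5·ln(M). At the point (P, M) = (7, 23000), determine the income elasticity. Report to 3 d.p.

0.187

At P = 7, M = 23000: Q = 297.300.
Holding P constant, ∂Q/∂M = 55.5/M = 0.00241304.
η_M = (∂Q/∂M)·(M/Q) = 0.00241304 × (23000/297.300) = 0.187.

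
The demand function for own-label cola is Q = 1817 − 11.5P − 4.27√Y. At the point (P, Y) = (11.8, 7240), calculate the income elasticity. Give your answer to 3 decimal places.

At P = 11.8, Y = 7240: Q = 1317.973.
Holding P constant, ∂Q/∂Y = -4.27/(2√Y) = -0.0250916.
η_Y = (∂Q/∂Y)·(Y/Q) = -0.0250916 × (7240/1317.973) = -0.138.

-0.138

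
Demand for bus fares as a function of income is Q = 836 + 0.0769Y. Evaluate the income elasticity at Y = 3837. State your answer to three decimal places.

At Y = 3837: Q = 1131.065.
dQ/dY = 0.0769.
η = (dQ/dY)·(Y/Q) = 0.0769 × (3837/1131.065) = 0.261.

0.261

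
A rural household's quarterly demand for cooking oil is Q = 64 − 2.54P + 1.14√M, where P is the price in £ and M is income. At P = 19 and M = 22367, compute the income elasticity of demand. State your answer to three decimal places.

At P = 19, M = 22367: Q = 186.234.
Holding P constant, ∂Q/∂M = 1.14/(2√M) = 0.00381128.
η_M = (∂Q/∂M)·(M/Q) = 0.00381128 × (22367/186.234) = 0.458.

0.458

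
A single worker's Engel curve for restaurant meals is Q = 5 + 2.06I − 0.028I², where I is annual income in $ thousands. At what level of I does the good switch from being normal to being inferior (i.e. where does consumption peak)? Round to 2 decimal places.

dQ/dI = 2.06 − 0.056I.
The good is inferior where dQ/dI < 0. Setting dQ/dI = 0 gives I = 2.06 / 0.056 = 36.79.

36.79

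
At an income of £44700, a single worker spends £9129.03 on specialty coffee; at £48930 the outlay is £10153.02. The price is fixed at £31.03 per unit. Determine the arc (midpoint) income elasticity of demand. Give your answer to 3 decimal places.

1.175

With a constant price, Q₁ = 9129.03/31.03 = 294.200 and Q₂ = 10153.02/31.03 = 327.200 (equivalently, work directly with expenditure since P cancels).
Midpoint %ΔQ = (10153.02 − 9129.03)/9641.03 = 0.10621; midpoint %ΔI = (48930 − 44700)/46815 = 0.09036.
η = 0.10621 / 0.09036 = 1.175.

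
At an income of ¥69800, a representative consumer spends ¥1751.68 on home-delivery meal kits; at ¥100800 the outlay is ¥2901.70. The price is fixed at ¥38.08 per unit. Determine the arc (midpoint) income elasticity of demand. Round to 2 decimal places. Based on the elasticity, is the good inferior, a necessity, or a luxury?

1.36 (luxury)

With a constant price, Q₁ = 1751.68/38.08 = 46.000 and Q₂ = 2901.70/38.08 = 76.200 (equivalently, work directly with expenditure since P cancels).
Midpoint %ΔQ = (2901.70 − 1751.68)/2326.69 = 0.49427; midpoint %ΔI = (100800 − 69800)/85300 = 0.36342.
η = 0.49427 / 0.36342 = 1.36.
η > 1 ⇒ luxury.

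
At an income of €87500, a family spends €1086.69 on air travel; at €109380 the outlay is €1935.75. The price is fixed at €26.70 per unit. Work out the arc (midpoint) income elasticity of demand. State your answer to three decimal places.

With a constant price, Q₁ = 1086.69/26.70 = 40.700 and Q₂ = 1935.75/26.70 = 72.500 (equivalently, work directly with expenditure since P cancels).
Midpoint %ΔQ = (1935.75 − 1086.69)/1511.22 = 0.56184; midpoint %ΔI = (109380 − 87500)/98440 = 0.22227.
η = 0.56184 / 0.22227 = 2.528.

2.528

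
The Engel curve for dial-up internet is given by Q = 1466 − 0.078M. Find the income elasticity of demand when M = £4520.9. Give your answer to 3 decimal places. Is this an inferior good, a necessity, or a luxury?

-0.317 (inferior good)

At M = 4520.9: Q = 1113.370.
dQ/dM = −0.078.
η = (dQ/dM)·(M/Q) = -0.078 × (4520.9/1113.370) = -0.317.
Since η < 0, the good is an inferior good.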